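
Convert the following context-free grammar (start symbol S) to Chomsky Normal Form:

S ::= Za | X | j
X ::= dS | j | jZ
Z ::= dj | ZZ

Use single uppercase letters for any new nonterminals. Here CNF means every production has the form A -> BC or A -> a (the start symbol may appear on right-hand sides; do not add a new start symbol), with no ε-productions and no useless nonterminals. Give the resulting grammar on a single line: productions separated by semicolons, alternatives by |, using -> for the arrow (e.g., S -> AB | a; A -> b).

No ε-productions.
After unit-elimination: S -> j | Za | dS | jZ; X -> j | dS | jZ; Z -> ZZ | dj.
TERM: introduce A -> a, B -> d, C -> j and substitute in every rule of length ≥2.
Drop unreachable/unproductive: X.

S -> j | BS | CZ | ZA; A -> a; B -> d; C -> j; Z -> BC | ZZ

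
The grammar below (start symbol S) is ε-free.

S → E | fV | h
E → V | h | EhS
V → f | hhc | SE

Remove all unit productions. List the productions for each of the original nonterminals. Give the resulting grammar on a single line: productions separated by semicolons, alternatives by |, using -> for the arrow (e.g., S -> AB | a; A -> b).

Unit productions: E->V, S->E.
Unit pairs (A ⇒* B via units): (E,V), (S,E), (S,V).
S: inherits non-unit rules of {E, S, V} → EhS | SE | f | fV | h | hhc.
E: inherits non-unit rules of {E, V} → EhS | SE | f | h | hhc.
V: inherits non-unit rules of {V} → SE | f | hhc.

S -> f | h | SE | fV | EhS | hhc; E -> f | h | SE | EhS | hhc; V -> f | SE | hhc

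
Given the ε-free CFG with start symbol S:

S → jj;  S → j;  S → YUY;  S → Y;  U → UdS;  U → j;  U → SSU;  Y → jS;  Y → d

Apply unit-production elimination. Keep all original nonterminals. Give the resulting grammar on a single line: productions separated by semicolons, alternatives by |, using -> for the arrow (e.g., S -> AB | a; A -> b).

S -> d | j | jS | jj | YUY; U -> j | SSU | UdS; Y -> d | jS

Unit productions: S->Y.
Unit pairs (A ⇒* B via units): (S,Y).
S: inherits non-unit rules of {S, Y} → YUY | d | j | jS | jj.
U: inherits non-unit rules of {U} → SSU | UdS | j.
Y: inherits non-unit rules of {Y} → d | jS.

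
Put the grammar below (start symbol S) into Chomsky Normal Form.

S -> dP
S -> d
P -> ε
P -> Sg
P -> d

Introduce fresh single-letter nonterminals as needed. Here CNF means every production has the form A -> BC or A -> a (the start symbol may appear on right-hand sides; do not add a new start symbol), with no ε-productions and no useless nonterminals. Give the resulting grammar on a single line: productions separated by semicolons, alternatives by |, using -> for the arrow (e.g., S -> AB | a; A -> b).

Nullable: {P}; after ε-elimination: S -> d | dP; P -> d | Sg.
No unit productions to eliminate.
TERM: introduce B -> d, A -> g and substitute in every rule of length ≥2.

S -> d | BP; A -> g; B -> d; P -> d | SA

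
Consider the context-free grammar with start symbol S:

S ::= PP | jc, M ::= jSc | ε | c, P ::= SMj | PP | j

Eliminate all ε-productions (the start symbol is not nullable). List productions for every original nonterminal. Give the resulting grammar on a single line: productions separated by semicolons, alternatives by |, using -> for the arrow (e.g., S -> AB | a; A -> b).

S -> PP | jc; M -> c | jSc; P -> j | PP | Sj | SMj

Nullable set: {M}.
Drop M -> ε.
P -> SMj: M nullable, giving SMj | Sj.
Unchanged (no nullable symbols): S -> PP; S -> jc; M -> c; M -> jSc; P -> PP; P -> j.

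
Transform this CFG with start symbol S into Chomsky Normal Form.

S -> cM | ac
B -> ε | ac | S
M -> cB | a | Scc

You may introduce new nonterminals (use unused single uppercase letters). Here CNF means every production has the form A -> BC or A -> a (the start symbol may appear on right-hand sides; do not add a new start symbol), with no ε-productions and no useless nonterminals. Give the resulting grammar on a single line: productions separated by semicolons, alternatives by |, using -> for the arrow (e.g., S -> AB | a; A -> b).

S -> AC | CM; A -> a; B -> AC | CM; C -> c; D -> CC; M -> a | c | CB | SD

Nullable: {B}; after ε-elimination: S -> ac | cM; B -> S | ac; M -> a | c | cB | Scc.
After unit-elimination: S -> ac | cM; B -> ac | cM; M -> a | c | cB | Scc.
TERM: introduce A -> a, C -> c and substitute in every rule of length ≥2.
BIN: M -> SCC becomes M -> SD, D -> CC.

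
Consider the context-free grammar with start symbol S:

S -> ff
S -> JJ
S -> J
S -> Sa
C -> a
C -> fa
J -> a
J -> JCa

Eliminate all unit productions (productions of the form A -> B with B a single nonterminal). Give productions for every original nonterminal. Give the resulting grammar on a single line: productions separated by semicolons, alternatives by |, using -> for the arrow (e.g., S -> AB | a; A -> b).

Unit productions: S->J.
Unit pairs (A ⇒* B via units): (S,J).
S: inherits non-unit rules of {J, S} → JCa | JJ | Sa | a | ff.
C: inherits non-unit rules of {C} → a | fa.
J: inherits non-unit rules of {J} → JCa | a.

S -> a | JJ | Sa | ff | JCa; C -> a | fa; J -> a | JCa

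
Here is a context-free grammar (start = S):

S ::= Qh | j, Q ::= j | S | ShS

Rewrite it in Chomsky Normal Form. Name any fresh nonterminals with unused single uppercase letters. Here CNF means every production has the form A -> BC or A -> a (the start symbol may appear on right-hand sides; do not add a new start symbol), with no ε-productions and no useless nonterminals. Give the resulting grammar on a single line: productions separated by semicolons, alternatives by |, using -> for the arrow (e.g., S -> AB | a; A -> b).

S -> j | QA; A -> h; B -> AS; Q -> j | QA | SB

No ε-productions.
After unit-elimination: S -> j | Qh; Q -> j | Qh | ShS.
TERM: introduce A -> h and substitute in every rule of length ≥2.
BIN: Q -> SAS becomes Q -> SB, B -> AS.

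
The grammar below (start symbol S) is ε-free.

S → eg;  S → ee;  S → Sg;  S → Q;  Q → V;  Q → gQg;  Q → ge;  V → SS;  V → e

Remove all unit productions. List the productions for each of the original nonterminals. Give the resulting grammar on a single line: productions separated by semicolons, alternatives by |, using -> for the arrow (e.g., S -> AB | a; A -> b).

Unit productions: Q->V, S->Q.
Unit pairs (A ⇒* B via units): (Q,V), (S,Q), (S,V).
S: inherits non-unit rules of {Q, S, V} → SS | Sg | e | ee | eg | gQg | ge.
Q: inherits non-unit rules of {Q, V} → SS | e | gQg | ge.
V: inherits non-unit rules of {V} → SS | e.

S -> e | SS | Sg | ee | eg | ge | gQg; Q -> e | SS | ge | gQg; V -> e | SS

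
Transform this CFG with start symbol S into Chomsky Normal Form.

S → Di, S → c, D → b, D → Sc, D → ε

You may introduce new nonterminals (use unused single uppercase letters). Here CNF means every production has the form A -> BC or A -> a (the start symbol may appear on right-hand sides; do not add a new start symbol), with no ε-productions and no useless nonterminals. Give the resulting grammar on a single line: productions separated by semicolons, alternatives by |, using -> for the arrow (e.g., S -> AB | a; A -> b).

S -> c | i | DB; A -> c; B -> i; D -> b | SA

Nullable: {D}; after ε-elimination: S -> c | i | Di; D -> b | Sc.
No unit productions to eliminate.
TERM: introduce A -> c, B -> i and substitute in every rule of length ≥2.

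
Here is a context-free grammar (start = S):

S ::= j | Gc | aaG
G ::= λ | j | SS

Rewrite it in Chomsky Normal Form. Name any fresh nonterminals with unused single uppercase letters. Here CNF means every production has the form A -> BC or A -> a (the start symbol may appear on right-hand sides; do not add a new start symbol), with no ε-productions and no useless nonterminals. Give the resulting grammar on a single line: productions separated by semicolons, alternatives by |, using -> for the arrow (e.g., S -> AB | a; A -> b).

S -> c | j | BB | BC | GA; A -> c; B -> a; C -> BG; G -> j | SS

Nullable: {G}; after ε-elimination: S -> c | j | Gc | aa | aaG; G -> j | SS.
No unit productions to eliminate.
TERM: introduce B -> a, A -> c and substitute in every rule of length ≥2.
BIN: S -> BBG becomes S -> BC, C -> BG.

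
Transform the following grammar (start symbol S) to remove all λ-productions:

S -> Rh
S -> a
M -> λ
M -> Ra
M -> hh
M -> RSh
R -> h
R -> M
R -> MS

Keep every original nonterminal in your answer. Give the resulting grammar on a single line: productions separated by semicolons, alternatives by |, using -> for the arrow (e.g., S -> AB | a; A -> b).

Nullable set: {M, R}.
S -> Rh: R nullable, giving Rh | h.
Drop M -> λ.
M -> RSh: R nullable, giving RSh | Sh.
M -> Ra: R nullable, giving Ra | a.
R -> M: M nullable, giving M.
R -> MS: M nullable, giving MS | S.
Unchanged (no nullable symbols): S -> a; M -> hh; R -> h.

S -> a | h | Rh; M -> a | Ra | Sh | hh | RSh; R -> M | S | h | MS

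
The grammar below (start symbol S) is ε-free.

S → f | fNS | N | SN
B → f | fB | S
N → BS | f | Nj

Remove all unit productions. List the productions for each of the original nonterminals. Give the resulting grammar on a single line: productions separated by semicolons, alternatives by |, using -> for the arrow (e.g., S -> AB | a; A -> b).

S -> f | BS | Nj | SN | fNS; B -> f | BS | Nj | SN | fB | fNS; N -> f | BS | Nj

Unit productions: B->S, S->N.
Unit pairs (A ⇒* B via units): (B,N), (B,S), (S,N).
S: inherits non-unit rules of {N, S} → BS | Nj | SN | f | fNS.
B: inherits non-unit rules of {B, N, S} → BS | Nj | SN | f | fB | fNS.
N: inherits non-unit rules of {N} → BS | Nj | f.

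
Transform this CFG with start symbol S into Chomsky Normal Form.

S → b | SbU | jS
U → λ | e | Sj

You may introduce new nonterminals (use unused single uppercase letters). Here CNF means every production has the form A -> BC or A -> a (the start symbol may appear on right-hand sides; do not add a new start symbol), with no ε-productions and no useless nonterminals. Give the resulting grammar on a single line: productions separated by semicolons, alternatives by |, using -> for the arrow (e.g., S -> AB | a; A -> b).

Nullable: {U}; after ε-elimination: S -> b | Sb | jS | SbU; U -> e | Sj.
No unit productions to eliminate.
TERM: introduce A -> b, B -> j and substitute in every rule of length ≥2.
BIN: S -> SAU becomes S -> SC, C -> AU.

S -> b | BS | SA | SC; A -> b; B -> j; C -> AU; U -> e | SB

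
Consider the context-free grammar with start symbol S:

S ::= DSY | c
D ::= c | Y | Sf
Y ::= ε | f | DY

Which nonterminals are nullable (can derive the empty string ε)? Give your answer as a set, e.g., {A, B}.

{D, Y}

Directly nullable (have an ε-rule): {Y}.
D is nullable via D -> Y (every symbol on the right is already known nullable).
Not nullable: S — each has a terminal in every rule's right-hand side or depends on a non-nullable symbol.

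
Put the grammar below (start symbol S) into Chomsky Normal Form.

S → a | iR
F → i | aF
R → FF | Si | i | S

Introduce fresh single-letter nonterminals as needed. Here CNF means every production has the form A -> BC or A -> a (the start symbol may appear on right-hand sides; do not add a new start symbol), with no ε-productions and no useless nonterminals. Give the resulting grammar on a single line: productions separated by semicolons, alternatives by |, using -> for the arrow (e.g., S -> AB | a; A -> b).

S -> a | BR; A -> a; B -> i; F -> i | AF; R -> a | i | BR | FF | SB

No ε-productions.
After unit-elimination: S -> a | iR; F -> i | aF; R -> a | i | FF | Si | iR.
TERM: introduce A -> a, B -> i and substitute in every rule of length ≥2.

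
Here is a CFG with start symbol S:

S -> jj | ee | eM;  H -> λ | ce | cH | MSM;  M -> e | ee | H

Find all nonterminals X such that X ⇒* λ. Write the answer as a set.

Directly nullable (have an ε-rule): {H}.
M is nullable via M -> H (every symbol on the right is already known nullable).
Not nullable: S — each has a terminal in every rule's right-hand side or depends on a non-nullable symbol.

{H, M}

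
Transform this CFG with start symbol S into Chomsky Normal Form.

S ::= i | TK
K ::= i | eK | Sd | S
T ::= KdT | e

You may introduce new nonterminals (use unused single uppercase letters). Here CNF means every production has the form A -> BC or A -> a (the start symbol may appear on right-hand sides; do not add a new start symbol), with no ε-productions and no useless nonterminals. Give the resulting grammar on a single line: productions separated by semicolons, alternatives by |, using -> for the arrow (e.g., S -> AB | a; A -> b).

No ε-productions.
After unit-elimination: S -> i | TK; K -> i | Sd | TK | eK; T -> e | KdT.
TERM: introduce A -> d, B -> e and substitute in every rule of length ≥2.
BIN: T -> KAT becomes T -> KC, C -> AT.

S -> i | TK; A -> d; B -> e; C -> AT; K -> i | BK | SA | TK; T -> e | KC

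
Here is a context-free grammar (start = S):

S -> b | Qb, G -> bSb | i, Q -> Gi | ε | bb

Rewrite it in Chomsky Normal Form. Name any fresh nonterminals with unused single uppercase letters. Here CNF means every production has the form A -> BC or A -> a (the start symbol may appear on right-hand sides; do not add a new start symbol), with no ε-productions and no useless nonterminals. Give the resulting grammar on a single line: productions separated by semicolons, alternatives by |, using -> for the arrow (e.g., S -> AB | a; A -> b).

S -> b | QA; A -> b; B -> i; C -> SA; G -> i | AC; Q -> AA | GB

Nullable: {Q}; after ε-elimination: S -> b | Qb; G -> i | bSb; Q -> Gi | bb.
No unit productions to eliminate.
TERM: introduce A -> b, B -> i and substitute in every rule of length ≥2.
BIN: G -> ASA becomes G -> AC, C -> SA.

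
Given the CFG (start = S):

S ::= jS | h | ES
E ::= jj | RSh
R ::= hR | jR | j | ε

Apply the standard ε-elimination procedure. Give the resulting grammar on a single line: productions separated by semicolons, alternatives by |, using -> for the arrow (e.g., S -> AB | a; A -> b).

S -> h | ES | jS; E -> Sh | jj | RSh; R -> h | j | hR | jR

Nullable set: {R}.
E -> RSh: R nullable, giving RSh | Sh.
Drop R -> ε.
R -> hR: R nullable, giving h | hR.
R -> jR: R nullable, giving j | jR.
Unchanged (no nullable symbols): S -> ES; S -> h; S -> jS; E -> jj; R -> j.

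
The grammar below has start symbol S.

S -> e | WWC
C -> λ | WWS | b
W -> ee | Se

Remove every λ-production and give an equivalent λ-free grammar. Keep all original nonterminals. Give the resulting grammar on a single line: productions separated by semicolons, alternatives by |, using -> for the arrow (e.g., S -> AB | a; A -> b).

Nullable set: {C}.
S -> WWC: C nullable, giving WW | WWC.
Drop C -> λ.
Unchanged (no nullable symbols): S -> e; C -> WWS; C -> b; W -> Se; W -> ee.

S -> e | WW | WWC; C -> b | WWS; W -> Se | ee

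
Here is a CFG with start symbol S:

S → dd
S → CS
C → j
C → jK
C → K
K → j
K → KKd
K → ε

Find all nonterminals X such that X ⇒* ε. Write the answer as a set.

{C, K}

Directly nullable (have an ε-rule): {K}.
C is nullable via C -> K (every symbol on the right is already known nullable).
Not nullable: S — each has a terminal in every rule's right-hand side or depends on a non-nullable symbol.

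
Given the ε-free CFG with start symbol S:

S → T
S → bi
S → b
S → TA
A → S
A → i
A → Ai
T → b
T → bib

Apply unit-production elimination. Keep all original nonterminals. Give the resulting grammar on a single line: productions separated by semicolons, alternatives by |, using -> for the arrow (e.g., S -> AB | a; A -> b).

S -> b | TA | bi | bib; A -> b | i | Ai | TA | bi | bib; T -> b | bib

Unit productions: A->S, S->T.
Unit pairs (A ⇒* B via units): (A,S), (A,T), (S,T).
S: inherits non-unit rules of {S, T} → TA | b | bi | bib.
A: inherits non-unit rules of {A, S, T} → Ai | TA | b | bi | bib | i.
T: inherits non-unit rules of {T} → b | bib.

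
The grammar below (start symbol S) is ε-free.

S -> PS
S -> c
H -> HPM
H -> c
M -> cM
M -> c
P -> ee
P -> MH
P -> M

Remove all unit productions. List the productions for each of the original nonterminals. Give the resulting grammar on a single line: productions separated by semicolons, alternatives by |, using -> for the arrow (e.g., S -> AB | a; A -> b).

Unit productions: P->M.
Unit pairs (A ⇒* B via units): (P,M).
S: inherits non-unit rules of {S} → PS | c.
H: inherits non-unit rules of {H} → HPM | c.
M: inherits non-unit rules of {M} → c | cM.
P: inherits non-unit rules of {M, P} → MH | c | cM | ee.

S -> c | PS; H -> c | HPM; M -> c | cM; P -> c | MH | cM | ee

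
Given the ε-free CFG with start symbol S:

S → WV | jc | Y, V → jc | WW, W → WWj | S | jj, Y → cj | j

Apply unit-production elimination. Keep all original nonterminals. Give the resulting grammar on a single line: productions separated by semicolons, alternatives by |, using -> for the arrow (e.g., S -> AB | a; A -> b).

S -> j | WV | cj | jc; V -> WW | jc; W -> j | WV | cj | jc | jj | WWj; Y -> j | cj

Unit productions: S->Y, W->S.
Unit pairs (A ⇒* B via units): (S,Y), (W,S), (W,Y).
S: inherits non-unit rules of {S, Y} → WV | cj | j | jc.
V: inherits non-unit rules of {V} → WW | jc.
W: inherits non-unit rules of {S, W, Y} → WV | WWj | cj | j | jc | jj.
Y: inherits non-unit rules of {Y} → cj | j.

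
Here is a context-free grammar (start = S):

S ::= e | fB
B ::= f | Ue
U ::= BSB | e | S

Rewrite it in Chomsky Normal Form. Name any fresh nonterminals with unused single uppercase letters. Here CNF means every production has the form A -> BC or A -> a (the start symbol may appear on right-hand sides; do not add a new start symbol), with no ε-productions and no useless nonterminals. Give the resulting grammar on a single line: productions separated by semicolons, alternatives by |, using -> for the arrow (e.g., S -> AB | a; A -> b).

S -> e | CB; A -> e; B -> f | UA; C -> f; D -> SB; U -> e | BD | CB

No ε-productions.
After unit-elimination: S -> e | fB; B -> f | Ue; U -> e | fB | BSB.
TERM: introduce A -> e, C -> f and substitute in every rule of length ≥2.
BIN: U -> BSB becomes U -> BD, D -> SB.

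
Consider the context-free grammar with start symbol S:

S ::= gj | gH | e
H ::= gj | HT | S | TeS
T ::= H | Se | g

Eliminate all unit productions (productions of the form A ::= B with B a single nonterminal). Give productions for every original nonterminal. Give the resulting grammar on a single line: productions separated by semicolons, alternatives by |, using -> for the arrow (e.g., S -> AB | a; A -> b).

S -> e | gH | gj; H -> e | HT | gH | gj | TeS; T -> e | g | HT | Se | gH | gj | TeS

Unit productions: H->S, T->H.
Unit pairs (A ⇒* B via units): (H,S), (T,H), (T,S).
S: inherits non-unit rules of {S} → e | gH | gj.
H: inherits non-unit rules of {H, S} → HT | TeS | e | gH | gj.
T: inherits non-unit rules of {H, S, T} → HT | Se | TeS | e | g | gH | gj.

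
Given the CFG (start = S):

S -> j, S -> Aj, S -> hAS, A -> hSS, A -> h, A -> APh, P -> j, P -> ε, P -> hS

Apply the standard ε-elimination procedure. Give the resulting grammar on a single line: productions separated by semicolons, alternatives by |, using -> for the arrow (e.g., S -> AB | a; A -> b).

Nullable set: {P}.
A -> APh: P nullable, giving APh | Ah.
Drop P -> ε.
Unchanged (no nullable symbols): S -> Aj; S -> hAS; S -> j; A -> h; A -> hSS; P -> hS; P -> j.

S -> j | Aj | hAS; A -> h | Ah | APh | hSS; P -> j | hS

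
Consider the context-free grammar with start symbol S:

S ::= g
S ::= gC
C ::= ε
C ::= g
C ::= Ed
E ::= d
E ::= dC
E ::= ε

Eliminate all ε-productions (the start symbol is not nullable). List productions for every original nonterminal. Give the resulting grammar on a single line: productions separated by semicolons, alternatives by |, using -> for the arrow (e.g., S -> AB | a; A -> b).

Nullable set: {C, E}.
S -> gC: C nullable, giving g | gC.
Drop C -> ε.
C -> Ed: E nullable, giving Ed | d.
Drop E -> ε.
E -> dC: C nullable, giving d | dC.
Unchanged (no nullable symbols): S -> g; C -> g; E -> d.

S -> g | gC; C -> d | g | Ed; E -> d | dC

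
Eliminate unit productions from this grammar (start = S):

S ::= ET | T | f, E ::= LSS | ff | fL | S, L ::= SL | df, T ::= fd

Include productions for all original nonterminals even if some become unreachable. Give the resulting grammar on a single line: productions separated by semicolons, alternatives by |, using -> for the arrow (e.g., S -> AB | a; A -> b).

Unit productions: E->S, S->T.
Unit pairs (A ⇒* B via units): (E,S), (E,T), (S,T).
S: inherits non-unit rules of {S, T} → ET | f | fd.
E: inherits non-unit rules of {E, S, T} → ET | LSS | f | fL | fd | ff.
L: inherits non-unit rules of {L} → SL | df.
T: inherits non-unit rules of {T} → fd.

S -> f | ET | fd; E -> f | ET | fL | fd | ff | LSS; L -> SL | df; T -> fd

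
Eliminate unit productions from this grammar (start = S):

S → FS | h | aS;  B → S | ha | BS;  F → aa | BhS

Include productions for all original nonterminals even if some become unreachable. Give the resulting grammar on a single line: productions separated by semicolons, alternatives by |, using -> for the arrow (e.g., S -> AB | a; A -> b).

Unit productions: B->S.
Unit pairs (A ⇒* B via units): (B,S).
S: inherits non-unit rules of {S} → FS | aS | h.
B: inherits non-unit rules of {B, S} → BS | FS | aS | h | ha.
F: inherits non-unit rules of {F} → BhS | aa.

S -> h | FS | aS; B -> h | BS | FS | aS | ha; F -> aa | BhS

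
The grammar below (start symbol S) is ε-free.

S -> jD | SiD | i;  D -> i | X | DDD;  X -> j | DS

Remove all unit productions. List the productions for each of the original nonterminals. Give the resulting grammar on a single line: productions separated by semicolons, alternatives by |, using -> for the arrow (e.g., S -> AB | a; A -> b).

Unit productions: D->X.
Unit pairs (A ⇒* B via units): (D,X).
S: inherits non-unit rules of {S} → SiD | i | jD.
D: inherits non-unit rules of {D, X} → DDD | DS | i | j.
X: inherits non-unit rules of {X} → DS | j.

S -> i | jD | SiD; D -> i | j | DS | DDD; X -> j | DS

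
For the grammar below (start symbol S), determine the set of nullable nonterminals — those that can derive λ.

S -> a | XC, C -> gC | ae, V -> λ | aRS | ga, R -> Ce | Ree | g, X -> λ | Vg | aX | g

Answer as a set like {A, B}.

{V, X}

Directly nullable (have an ε-rule): {V, X}.
Not nullable: C, R, S — each has a terminal in every rule's right-hand side or depends on a non-nullable symbol.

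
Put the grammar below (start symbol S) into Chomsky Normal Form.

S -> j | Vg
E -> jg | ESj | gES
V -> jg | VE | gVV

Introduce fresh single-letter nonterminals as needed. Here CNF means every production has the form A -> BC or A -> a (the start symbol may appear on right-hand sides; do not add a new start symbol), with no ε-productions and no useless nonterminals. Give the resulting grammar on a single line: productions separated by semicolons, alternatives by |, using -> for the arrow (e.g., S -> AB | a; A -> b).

S -> j | VB; A -> j; B -> g; C -> ES; D -> SA; E -> AB | BC | ED; F -> VV; V -> AB | BF | VE

No ε-productions.
No unit productions to eliminate.
TERM: introduce B -> g, A -> j and substitute in every rule of length ≥2.
BIN: E -> BES becomes E -> BC, C -> ES; E -> ESA becomes E -> ED, D -> SA; V -> BVV becomes V -> BF, F -> VV.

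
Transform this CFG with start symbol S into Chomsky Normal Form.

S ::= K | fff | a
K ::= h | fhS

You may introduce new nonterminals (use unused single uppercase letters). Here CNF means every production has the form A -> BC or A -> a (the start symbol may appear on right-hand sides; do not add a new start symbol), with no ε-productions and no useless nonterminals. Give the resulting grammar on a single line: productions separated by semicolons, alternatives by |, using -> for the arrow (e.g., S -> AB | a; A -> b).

S -> a | h | AD | AE; A -> f; B -> h; D -> AA; E -> BS

No ε-productions.
After unit-elimination: S -> a | h | fff | fhS; K -> h | fhS.
TERM: introduce A -> f, B -> h and substitute in every rule of length ≥2.
BIN: K -> ABS becomes K -> AC, C -> BS; S -> AAA becomes S -> AD, D -> AA; S -> ABS becomes S -> AE, E -> BS.
Drop unreachable/unproductive: K.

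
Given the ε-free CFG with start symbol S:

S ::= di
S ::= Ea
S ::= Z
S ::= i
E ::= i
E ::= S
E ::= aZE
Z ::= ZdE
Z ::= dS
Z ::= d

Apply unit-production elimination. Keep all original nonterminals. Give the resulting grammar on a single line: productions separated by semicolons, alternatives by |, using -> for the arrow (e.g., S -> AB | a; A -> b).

S -> d | i | Ea | dS | di | ZdE; E -> d | i | Ea | dS | di | ZdE | aZE; Z -> d | dS | ZdE

Unit productions: E->S, S->Z.
Unit pairs (A ⇒* B via units): (E,S), (E,Z), (S,Z).
S: inherits non-unit rules of {S, Z} → Ea | ZdE | d | dS | di | i.
E: inherits non-unit rules of {E, S, Z} → Ea | ZdE | aZE | d | dS | di | i.
Z: inherits non-unit rules of {Z} → ZdE | d | dS.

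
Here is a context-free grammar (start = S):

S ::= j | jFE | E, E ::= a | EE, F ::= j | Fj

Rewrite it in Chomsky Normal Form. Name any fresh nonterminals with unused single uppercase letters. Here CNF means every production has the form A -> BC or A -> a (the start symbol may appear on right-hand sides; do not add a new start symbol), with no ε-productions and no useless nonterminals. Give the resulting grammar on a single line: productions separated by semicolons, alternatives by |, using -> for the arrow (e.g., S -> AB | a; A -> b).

S -> a | j | AB | EE; A -> j; B -> FE; E -> a | EE; F -> j | FA

No ε-productions.
After unit-elimination: S -> a | j | EE | jFE; E -> a | EE; F -> j | Fj.
TERM: introduce A -> j and substitute in every rule of length ≥2.
BIN: S -> AFE becomes S -> AB, B -> FE.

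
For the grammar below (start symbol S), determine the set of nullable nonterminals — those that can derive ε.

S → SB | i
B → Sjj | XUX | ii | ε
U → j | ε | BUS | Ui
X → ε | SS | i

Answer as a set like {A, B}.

Directly nullable (have an ε-rule): {B, U, X}.
Not nullable: S — each has a terminal in every rule's right-hand side or depends on a non-nullable symbol.

{B, U, X}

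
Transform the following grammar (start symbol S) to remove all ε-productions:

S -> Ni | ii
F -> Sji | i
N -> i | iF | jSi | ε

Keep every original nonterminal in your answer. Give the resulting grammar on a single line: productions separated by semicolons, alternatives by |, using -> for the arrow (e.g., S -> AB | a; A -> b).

S -> i | Ni | ii; F -> i | Sji; N -> i | iF | jSi

Nullable set: {N}.
S -> Ni: N nullable, giving Ni | i.
Drop N -> ε.
Unchanged (no nullable symbols): S -> ii; F -> Sji; F -> i; N -> i; N -> iF; N -> jSi.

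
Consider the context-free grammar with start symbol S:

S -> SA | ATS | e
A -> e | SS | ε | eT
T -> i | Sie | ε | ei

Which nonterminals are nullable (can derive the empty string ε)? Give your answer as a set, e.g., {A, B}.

Directly nullable (have an ε-rule): {A, T}.
Not nullable: S — each has a terminal in every rule's right-hand side or depends on a non-nullable symbol.

{A, T}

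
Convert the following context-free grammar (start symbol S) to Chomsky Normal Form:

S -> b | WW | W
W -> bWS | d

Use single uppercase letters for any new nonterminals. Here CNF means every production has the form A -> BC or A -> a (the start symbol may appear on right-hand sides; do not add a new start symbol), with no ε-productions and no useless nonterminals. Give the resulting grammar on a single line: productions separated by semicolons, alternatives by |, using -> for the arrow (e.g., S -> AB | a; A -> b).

No ε-productions.
After unit-elimination: S -> b | d | WW | bWS; W -> d | bWS.
TERM: introduce A -> b and substitute in every rule of length ≥2.
BIN: S -> AWS becomes S -> AB, B -> WS; W -> AWS becomes W -> AC, C -> WS.

S -> b | d | AB | WW; A -> b; B -> WS; C -> WS; W -> d | AC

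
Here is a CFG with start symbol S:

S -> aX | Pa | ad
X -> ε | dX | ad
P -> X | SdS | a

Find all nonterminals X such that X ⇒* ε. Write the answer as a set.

{P, X}

Directly nullable (have an ε-rule): {X}.
P is nullable via P -> X (every symbol on the right is already known nullable).
Not nullable: S — each has a terminal in every rule's right-hand side or depends on a non-nullable symbol.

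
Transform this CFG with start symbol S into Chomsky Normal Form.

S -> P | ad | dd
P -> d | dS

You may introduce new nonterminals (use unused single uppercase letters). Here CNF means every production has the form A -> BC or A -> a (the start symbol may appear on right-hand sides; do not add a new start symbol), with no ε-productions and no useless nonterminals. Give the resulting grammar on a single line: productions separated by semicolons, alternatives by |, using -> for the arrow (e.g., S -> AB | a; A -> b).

No ε-productions.
After unit-elimination: S -> d | ad | dS | dd; P -> d | dS.
TERM: introduce B -> a, A -> d and substitute in every rule of length ≥2.
Drop unreachable/unproductive: P.

S -> d | AA | AS | BA; A -> d; B -> a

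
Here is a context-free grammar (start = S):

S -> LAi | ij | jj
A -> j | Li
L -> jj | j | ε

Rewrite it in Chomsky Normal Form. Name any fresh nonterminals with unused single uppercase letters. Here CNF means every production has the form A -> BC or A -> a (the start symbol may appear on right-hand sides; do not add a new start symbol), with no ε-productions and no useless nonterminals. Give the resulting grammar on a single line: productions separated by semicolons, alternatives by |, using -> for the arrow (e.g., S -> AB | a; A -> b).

S -> AB | BC | CC | LD; A -> i | j | LB; B -> i; C -> j; D -> AB; L -> j | CC

Nullable: {L}; after ε-elimination: S -> Ai | ij | jj | LAi; A -> i | j | Li; L -> j | jj.
No unit productions to eliminate.
TERM: introduce B -> i, C -> j and substitute in every rule of length ≥2.
BIN: S -> LAB becomes S -> LD, D -> AB.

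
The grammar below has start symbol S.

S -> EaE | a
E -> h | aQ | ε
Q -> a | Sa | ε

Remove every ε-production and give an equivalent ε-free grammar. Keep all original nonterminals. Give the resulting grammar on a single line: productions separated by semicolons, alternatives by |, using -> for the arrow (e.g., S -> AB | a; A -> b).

S -> a | Ea | aE | EaE; E -> a | h | aQ; Q -> a | Sa

Nullable set: {E, Q}.
S -> EaE: E, E nullable, giving Ea | EaE | a | aE.
Drop E -> ε.
E -> aQ: Q nullable, giving a | aQ.
Drop Q -> ε.
Unchanged (no nullable symbols): S -> a; E -> h; Q -> Sa; Q -> a.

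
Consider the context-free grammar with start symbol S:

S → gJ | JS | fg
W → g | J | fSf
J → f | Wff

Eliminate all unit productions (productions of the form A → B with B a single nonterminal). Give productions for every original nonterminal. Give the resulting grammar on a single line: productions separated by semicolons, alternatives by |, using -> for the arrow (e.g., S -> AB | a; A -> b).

Unit productions: W->J.
Unit pairs (A ⇒* B via units): (W,J).
S: inherits non-unit rules of {S} → JS | fg | gJ.
J: inherits non-unit rules of {J} → Wff | f.
W: inherits non-unit rules of {J, W} → Wff | f | fSf | g.

S -> JS | fg | gJ; J -> f | Wff; W -> f | g | Wff | fSf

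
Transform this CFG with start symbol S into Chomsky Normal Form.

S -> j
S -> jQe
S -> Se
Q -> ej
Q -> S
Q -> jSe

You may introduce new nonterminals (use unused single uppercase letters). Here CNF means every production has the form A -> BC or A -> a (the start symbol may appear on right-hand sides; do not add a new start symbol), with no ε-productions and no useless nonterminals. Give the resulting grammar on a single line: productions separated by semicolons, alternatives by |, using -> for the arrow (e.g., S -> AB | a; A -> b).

No ε-productions.
After unit-elimination: S -> j | Se | jQe; Q -> j | Se | ej | jQe | jSe.
TERM: introduce A -> e, B -> j and substitute in every rule of length ≥2.
BIN: Q -> BQA becomes Q -> BC, C -> QA; Q -> BSA becomes Q -> BD, D -> SA; S -> BQA becomes S -> BE, E -> QA.

S -> j | BE | SA; A -> e; B -> j; C -> QA; D -> SA; E -> QA; Q -> j | AB | BC | BD | SA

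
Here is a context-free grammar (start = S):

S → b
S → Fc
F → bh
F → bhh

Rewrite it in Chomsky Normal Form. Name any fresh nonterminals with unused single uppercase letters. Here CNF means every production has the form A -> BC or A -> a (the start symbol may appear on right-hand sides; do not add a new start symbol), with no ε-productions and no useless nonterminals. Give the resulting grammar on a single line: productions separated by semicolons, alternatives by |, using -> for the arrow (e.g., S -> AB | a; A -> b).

No ε-productions.
No unit productions to eliminate.
TERM: introduce A -> b, C -> c, B -> h and substitute in every rule of length ≥2.
BIN: F -> ABB becomes F -> AD, D -> BB.

S -> b | FC; A -> b; B -> h; C -> c; D -> BB; F -> AB | AD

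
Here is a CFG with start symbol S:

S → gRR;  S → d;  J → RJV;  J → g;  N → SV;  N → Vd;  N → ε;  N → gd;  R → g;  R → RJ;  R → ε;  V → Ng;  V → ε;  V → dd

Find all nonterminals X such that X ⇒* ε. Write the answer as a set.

Directly nullable (have an ε-rule): {N, R, V}.
Not nullable: J, S — each has a terminal in every rule's right-hand side or depends on a non-nullable symbol.

{N, R, V}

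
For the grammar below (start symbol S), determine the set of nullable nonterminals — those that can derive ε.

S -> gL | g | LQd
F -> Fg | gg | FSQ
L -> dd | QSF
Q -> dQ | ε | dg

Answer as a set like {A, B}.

Directly nullable (have an ε-rule): {Q}.
Not nullable: F, L, S — each has a terminal in every rule's right-hand side or depends on a non-nullable symbol.

{Q}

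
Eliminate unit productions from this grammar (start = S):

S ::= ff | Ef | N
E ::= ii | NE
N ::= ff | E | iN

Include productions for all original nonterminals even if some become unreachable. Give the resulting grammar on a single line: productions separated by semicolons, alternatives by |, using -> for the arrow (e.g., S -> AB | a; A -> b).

S -> Ef | NE | ff | iN | ii; E -> NE | ii; N -> NE | ff | iN | ii

Unit productions: N->E, S->N.
Unit pairs (A ⇒* B via units): (N,E), (S,E), (S,N).
S: inherits non-unit rules of {E, N, S} → Ef | NE | ff | iN | ii.
E: inherits non-unit rules of {E} → NE | ii.
N: inherits non-unit rules of {E, N} → NE | ff | iN | ii.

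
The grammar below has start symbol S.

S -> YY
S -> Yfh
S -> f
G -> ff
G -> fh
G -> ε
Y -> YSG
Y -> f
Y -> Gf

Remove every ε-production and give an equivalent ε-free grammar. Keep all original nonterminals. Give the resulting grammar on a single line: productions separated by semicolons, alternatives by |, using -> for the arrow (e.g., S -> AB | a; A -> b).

S -> f | YY | Yfh; G -> ff | fh; Y -> f | Gf | YS | YSG

Nullable set: {G}.
Drop G -> ε.
Y -> Gf: G nullable, giving Gf | f.
Y -> YSG: G nullable, giving YS | YSG.
Unchanged (no nullable symbols): S -> YY; S -> Yfh; S -> f; G -> ff; G -> fh; Y -> f.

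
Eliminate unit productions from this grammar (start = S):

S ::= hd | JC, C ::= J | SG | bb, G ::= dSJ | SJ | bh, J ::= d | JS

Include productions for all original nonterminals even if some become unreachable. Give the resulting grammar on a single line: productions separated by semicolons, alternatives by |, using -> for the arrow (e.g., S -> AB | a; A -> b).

Unit productions: C->J.
Unit pairs (A ⇒* B via units): (C,J).
S: inherits non-unit rules of {S} → JC | hd.
C: inherits non-unit rules of {C, J} → JS | SG | bb | d.
G: inherits non-unit rules of {G} → SJ | bh | dSJ.
J: inherits non-unit rules of {J} → JS | d.

S -> JC | hd; C -> d | JS | SG | bb; G -> SJ | bh | dSJ; J -> d | JS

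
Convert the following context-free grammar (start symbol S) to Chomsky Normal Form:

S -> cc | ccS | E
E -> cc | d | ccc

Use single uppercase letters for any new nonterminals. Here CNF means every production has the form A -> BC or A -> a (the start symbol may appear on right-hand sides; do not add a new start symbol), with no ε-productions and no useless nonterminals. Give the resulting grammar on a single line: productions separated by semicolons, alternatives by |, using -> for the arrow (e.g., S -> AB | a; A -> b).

S -> d | AA | AC | AD; A -> c; C -> AA; D -> AS

No ε-productions.
After unit-elimination: S -> d | cc | ccS | ccc; E -> d | cc | ccc.
TERM: introduce A -> c and substitute in every rule of length ≥2.
BIN: E -> AAA becomes E -> AB, B -> AA; S -> AAA becomes S -> AC, C -> AA; S -> AAS becomes S -> AD, D -> AS.
Drop unreachable/unproductive: E.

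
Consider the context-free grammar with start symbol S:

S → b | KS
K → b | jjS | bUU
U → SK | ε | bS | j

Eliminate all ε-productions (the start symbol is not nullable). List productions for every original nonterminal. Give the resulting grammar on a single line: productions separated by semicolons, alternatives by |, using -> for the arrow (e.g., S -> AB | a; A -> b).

S -> b | KS; K -> b | bU | bUU | jjS; U -> j | SK | bS

Nullable set: {U}.
K -> bUU: U, U nullable, giving b | bU | bUU.
Drop U -> ε.
Unchanged (no nullable symbols): S -> KS; S -> b; K -> b; K -> jjS; U -> SK; U -> bS; U -> j.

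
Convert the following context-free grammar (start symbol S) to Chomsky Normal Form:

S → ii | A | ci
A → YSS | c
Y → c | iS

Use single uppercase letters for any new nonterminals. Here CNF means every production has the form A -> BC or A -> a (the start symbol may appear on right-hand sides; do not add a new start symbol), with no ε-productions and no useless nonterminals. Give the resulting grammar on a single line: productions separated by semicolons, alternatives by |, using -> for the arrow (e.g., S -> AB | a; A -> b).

S -> c | BC | CC | YE; B -> c; C -> i; E -> SS; Y -> c | CS

No ε-productions.
After unit-elimination: S -> c | ci | ii | YSS; A -> c | YSS; Y -> c | iS.
TERM: introduce B -> c, C -> i and substitute in every rule of length ≥2.
BIN: A -> YSS becomes A -> YD, D -> SS; S -> YSS becomes S -> YE, E -> SS.
Drop unreachable/unproductive: A.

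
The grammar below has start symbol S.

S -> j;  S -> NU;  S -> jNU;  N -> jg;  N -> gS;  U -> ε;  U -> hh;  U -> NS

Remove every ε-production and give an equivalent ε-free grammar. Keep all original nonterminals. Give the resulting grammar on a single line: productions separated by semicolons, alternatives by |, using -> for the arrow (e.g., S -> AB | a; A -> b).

Nullable set: {U}.
S -> NU: U nullable, giving N | NU.
S -> jNU: U nullable, giving jN | jNU.
Drop U -> ε.
Unchanged (no nullable symbols): S -> j; N -> gS; N -> jg; U -> NS; U -> hh.

S -> N | j | NU | jN | jNU; N -> gS | jg; U -> NS | hh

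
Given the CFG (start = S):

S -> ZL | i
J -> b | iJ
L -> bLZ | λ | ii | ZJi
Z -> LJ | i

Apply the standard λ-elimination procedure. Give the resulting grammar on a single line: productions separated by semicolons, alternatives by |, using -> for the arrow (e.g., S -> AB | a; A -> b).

S -> Z | i | ZL; J -> b | iJ; L -> bZ | ii | ZJi | bLZ; Z -> J | i | LJ

Nullable set: {L}.
S -> ZL: L nullable, giving Z | ZL.
Drop L -> λ.
L -> bLZ: L nullable, giving bLZ | bZ.
Z -> LJ: L nullable, giving J | LJ.
Unchanged (no nullable symbols): S -> i; J -> b; J -> iJ; L -> ZJi; L -> ii; Z -> i.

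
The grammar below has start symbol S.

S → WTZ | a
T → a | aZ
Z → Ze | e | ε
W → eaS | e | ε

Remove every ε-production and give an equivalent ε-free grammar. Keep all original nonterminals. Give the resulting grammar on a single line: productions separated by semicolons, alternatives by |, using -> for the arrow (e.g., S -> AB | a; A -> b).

S -> T | a | TZ | WT | WTZ; T -> a | aZ; W -> e | eaS; Z -> e | Ze

Nullable set: {W, Z}.
S -> WTZ: W, Z nullable, giving T | TZ | WT | WTZ.
T -> aZ: Z nullable, giving a | aZ.
Drop W -> ε.
Drop Z -> ε.
Z -> Ze: Z nullable, giving Ze | e.
Unchanged (no nullable symbols): S -> a; T -> a; W -> e; W -> eaS; Z -> e.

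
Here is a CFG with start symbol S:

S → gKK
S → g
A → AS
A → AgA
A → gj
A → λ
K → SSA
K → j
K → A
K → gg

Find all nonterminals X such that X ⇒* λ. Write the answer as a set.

{A, K}

Directly nullable (have an ε-rule): {A}.
K is nullable via K -> A (every symbol on the right is already known nullable).
Not nullable: S — each has a terminal in every rule's right-hand side or depends on a non-nullable symbol.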